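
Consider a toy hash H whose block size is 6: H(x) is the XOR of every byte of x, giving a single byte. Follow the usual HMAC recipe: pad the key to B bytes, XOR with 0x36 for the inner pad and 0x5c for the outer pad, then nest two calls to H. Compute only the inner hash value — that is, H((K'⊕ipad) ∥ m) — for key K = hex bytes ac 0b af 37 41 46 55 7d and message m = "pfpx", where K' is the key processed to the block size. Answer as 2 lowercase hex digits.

0e

Key hex bytes ac 0b af 37 41 46 55 7d is 8 bytes > B = 6, so hash it first: H(key) = 10, then zero-pad to 6 bytes: K' = 10 00 00 00 00 00.
K' ⊕ ipad = 26 36 36 36 36 36.
Inner input = 26 36 36 36 36 36 ∥ 70 66 70 78.
Inner hash: XOR 26⊕36⊕36⊕36⊕36⊕36⊕70⊕66⊕70⊕78 = 0e.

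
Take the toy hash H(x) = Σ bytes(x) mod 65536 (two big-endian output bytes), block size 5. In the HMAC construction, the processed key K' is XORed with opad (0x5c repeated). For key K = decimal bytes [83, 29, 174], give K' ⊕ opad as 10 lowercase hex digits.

Key decimal bytes [83, 29, 174] = 53 1d ae is 3 bytes ≤ B = 5; zero-pad to 5 bytes: K' = 53 1d ae 00 00.
XOR each byte with 0x5c: 53⊕5c=0f, 1d⊕5c=41, ae⊕5c=f2, 00⊕5c=5c, 00⊕5c=5c.

0f41f25c5c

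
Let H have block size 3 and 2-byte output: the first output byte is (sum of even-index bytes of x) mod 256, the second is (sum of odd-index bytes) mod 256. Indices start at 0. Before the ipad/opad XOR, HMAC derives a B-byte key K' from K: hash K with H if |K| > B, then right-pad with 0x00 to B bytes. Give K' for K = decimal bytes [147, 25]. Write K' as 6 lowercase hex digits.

931900

Key decimal bytes [147, 25] = 93 19 is 2 bytes ≤ B = 3; zero-pad to 3 bytes: K' = 93 19 00.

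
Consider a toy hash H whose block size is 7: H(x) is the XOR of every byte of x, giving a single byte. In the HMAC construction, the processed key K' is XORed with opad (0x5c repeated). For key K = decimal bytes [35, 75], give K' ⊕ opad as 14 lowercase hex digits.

Key decimal bytes [35, 75] = 23 4b is 2 bytes ≤ B = 7; zero-pad to 7 bytes: K' = 23 4b 00 00 00 00 00.
XOR each byte with 0x5c: 23⊕5c=7f, 4b⊕5c=17, 00⊕5c=5c, 00⊕5c=5c, 00⊕5c=5c, 00⊕5c=5c, 00⊕5c=5c.

7f175c5c5c5c5c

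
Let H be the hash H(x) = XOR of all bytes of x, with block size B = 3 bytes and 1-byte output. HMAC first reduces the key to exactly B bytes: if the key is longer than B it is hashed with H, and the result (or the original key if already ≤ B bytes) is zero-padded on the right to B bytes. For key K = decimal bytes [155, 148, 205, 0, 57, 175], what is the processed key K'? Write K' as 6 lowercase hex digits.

540000

|K| = 6 > B = 3, so first hash the key.
H(K): XOR 9b⊕94⊕cd⊕00⊕39⊕af = 54.
Zero-pad H(K) = 54 to 3 bytes: K' = 54 00 00.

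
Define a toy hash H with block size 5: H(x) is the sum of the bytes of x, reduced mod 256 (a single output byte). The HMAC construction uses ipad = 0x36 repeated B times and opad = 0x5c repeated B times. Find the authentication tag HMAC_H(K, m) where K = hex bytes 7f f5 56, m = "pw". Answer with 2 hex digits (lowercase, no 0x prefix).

4d

Key hex bytes 7f f5 56 is 3 bytes ≤ B = 5; zero-pad to 5 bytes: K' = 7f f5 56 00 00.
K' ⊕ ipad = 49 c3 60 36 36.  K' ⊕ opad = 23 a9 0a 5c 5c.
Inner input = (K'⊕ipad) ∥ m = 49 c3 60 36 36 ∥ 70 77.
Inner hash: sum = 73+195+96+54+54+112+119 = 703; mod 256 = 191 → bf.
Outer input = (K'⊕opad) ∥ inner = 23 a9 0a 5c 5c ∥ bf.
Outer hash (tag): sum = 35+169+10+92+92+191 = 589; mod 256 = 77 → 4d.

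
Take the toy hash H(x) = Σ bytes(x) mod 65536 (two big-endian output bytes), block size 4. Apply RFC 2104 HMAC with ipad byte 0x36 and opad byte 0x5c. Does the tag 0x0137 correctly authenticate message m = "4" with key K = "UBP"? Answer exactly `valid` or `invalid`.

valid

Key "UBP" = 55 42 50 is 3 bytes ≤ B = 4; zero-pad to 4 bytes: K' = 55 42 50 00.
K' ⊕ ipad = 63 74 66 36; K' ⊕ opad = 09 1e 0c 5c.
Inner hash: sum = 99+116+102+54+52 = 423 → 01 a7.
Outer hash (recomputed tag): sum = 9+30+12+92+1+167 = 311 → 01 37.
Recomputed tag = 0137; claimed = 0137 → match.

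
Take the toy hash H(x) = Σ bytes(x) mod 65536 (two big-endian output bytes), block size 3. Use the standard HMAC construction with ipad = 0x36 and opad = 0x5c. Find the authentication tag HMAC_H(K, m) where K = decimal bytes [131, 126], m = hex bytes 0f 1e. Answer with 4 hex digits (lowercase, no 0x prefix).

01be

Key decimal bytes [131, 126] = 83 7e is 2 bytes ≤ B = 3; zero-pad to 3 bytes: K' = 83 7e 00.
K' ⊕ ipad = b5 48 36.  K' ⊕ opad = df 22 5c.
Inner input = (K'⊕ipad) ∥ m = b5 48 36 ∥ 0f 1e.
Inner hash: sum = 181+72+54+15+30 = 352 → 01 60.
Outer input = (K'⊕opad) ∥ inner = df 22 5c ∥ 01 60.
Outer hash (tag): sum = 223+34+92+1+96 = 446 → 01 be.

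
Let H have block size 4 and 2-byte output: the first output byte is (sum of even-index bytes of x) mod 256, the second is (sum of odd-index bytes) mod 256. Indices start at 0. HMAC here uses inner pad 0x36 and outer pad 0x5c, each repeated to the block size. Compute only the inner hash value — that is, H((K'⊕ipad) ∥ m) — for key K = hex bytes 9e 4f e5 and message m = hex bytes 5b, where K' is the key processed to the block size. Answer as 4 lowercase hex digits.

d6af

Key hex bytes 9e 4f e5 is 3 bytes ≤ B = 4; zero-pad to 4 bytes: K' = 9e 4f e5 00.
K' ⊕ ipad = a8 79 d3 36.
Inner input = a8 79 d3 36 ∥ 5b.
Inner hash: even-index sum = 470 mod 256 = 214; odd-index sum = 175 mod 256 = 175 → d6 af.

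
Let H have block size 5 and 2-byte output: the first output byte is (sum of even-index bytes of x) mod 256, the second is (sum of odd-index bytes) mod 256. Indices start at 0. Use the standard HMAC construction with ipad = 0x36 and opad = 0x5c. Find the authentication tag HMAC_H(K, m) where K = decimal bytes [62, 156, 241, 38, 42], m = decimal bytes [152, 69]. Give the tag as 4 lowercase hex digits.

Key decimal bytes [62, 156, 241, 38, 42] = 3e 9c f1 26 2a is exactly B = 5 bytes: K' = 3e 9c f1 26 2a.
K' ⊕ ipad = 08 aa c7 10 1c.  K' ⊕ opad = 62 c0 ad 7a 76.
Inner input = (K'⊕ipad) ∥ m = 08 aa c7 10 1c ∥ 98 45.
Inner hash: even-index sum = 304 mod 256 = 48; odd-index sum = 338 mod 256 = 82 → 30 52.
Outer input = (K'⊕opad) ∥ inner = 62 c0 ad 7a 76 ∥ 30 52.
Outer hash (tag): even-index sum = 471 mod 256 = 215; odd-index sum = 362 mod 256 = 106 → d7 6a.

d76a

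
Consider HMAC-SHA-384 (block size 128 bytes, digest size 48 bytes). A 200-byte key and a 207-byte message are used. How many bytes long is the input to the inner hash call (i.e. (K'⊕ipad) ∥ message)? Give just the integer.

335

Key is 200 > 128 bytes, so it is hashed to 48 bytes then zero-padded to 128: |K'| = 128.
Inner input = (K'⊕ipad) ∥ m → 128 + 207 = 335 bytes.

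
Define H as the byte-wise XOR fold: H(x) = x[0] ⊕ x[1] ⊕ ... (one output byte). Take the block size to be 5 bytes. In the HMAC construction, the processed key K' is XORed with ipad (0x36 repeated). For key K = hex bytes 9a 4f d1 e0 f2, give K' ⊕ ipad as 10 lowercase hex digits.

ac79e7d6c4

Key hex bytes 9a 4f d1 e0 f2 is exactly B = 5 bytes: K' = 9a 4f d1 e0 f2.
XOR each byte with 0x36: 9a⊕36=ac, 4f⊕36=79, d1⊕36=e7, e0⊕36=d6, f2⊕36=c4.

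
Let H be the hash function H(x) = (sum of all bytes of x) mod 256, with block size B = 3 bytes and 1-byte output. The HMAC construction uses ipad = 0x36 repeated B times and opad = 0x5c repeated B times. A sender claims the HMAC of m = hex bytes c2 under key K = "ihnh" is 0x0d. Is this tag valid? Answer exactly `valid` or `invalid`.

Key "ihnh" = 69 68 6e 68 is 4 bytes > B = 3, so hash it first: H(key) = a7, then zero-pad to 3 bytes: K' = a7 00 00.
K' ⊕ ipad = 91 36 36; K' ⊕ opad = fb 5c 5c.
Inner hash: sum = 145+54+54+194 = 447; mod 256 = 191 → bf.
Outer hash (recomputed tag): sum = 251+92+92+191 = 626; mod 256 = 114 → 72.
Recomputed tag = 72; claimed = 0d → mismatch.

invalid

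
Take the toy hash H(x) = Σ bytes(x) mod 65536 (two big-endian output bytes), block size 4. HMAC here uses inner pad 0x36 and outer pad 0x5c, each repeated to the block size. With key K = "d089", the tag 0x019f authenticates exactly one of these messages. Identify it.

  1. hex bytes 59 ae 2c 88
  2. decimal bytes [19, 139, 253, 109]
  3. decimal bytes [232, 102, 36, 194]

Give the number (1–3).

1

Key "d089" = 64 30 38 39 is exactly B = 4 bytes: K' = 64 30 38 39.
K' ⊕ ipad = 52 06 0e 0f; K' ⊕ opad = 38 6c 64 65.
m1: inner = H(52 06 0e 0f 59 ae 2c 88) = 02 30; tag = H(38 6c 64 65 02 30) = 019f ← matches
m2: inner = H(52 06 0e 0f 13 8b fd 6d) = 02 7d; tag = H(38 6c 64 65 02 7d) = 01ec
m3: inner = H(52 06 0e 0f e8 66 24 c2) = 02 a9; tag = H(38 6c 64 65 02 a9) = 0218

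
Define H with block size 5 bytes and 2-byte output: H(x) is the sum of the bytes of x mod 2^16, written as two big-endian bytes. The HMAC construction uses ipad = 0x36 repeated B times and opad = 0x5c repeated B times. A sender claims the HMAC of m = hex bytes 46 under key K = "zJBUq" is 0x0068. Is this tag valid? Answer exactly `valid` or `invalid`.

invalid

Key "zJBUq" = 7a 4a 42 55 71 is exactly B = 5 bytes: K' = 7a 4a 42 55 71.
K' ⊕ ipad = 4c 7c 74 63 47; K' ⊕ opad = 26 16 1e 09 2d.
Inner hash: sum = 76+124+116+99+71+70 = 556 → 02 2c.
Outer hash (recomputed tag): sum = 38+22+30+9+45+2+44 = 190 → 00 be.
Recomputed tag = 00be; claimed = 0068 → mismatch.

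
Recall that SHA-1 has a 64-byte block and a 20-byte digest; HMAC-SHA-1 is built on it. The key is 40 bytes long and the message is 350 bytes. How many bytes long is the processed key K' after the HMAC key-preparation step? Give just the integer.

Key is 40 ≤ 64 bytes, zero-padded: |K'| = 64.

64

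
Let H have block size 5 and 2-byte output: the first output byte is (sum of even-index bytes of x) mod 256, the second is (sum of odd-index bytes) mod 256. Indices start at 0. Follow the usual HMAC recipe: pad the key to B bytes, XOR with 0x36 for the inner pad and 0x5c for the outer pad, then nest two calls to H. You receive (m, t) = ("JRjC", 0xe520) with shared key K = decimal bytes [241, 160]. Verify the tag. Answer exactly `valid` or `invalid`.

valid

Key decimal bytes [241, 160] = f1 a0 is 2 bytes ≤ B = 5; zero-pad to 5 bytes: K' = f1 a0 00 00 00.
K' ⊕ ipad = c7 96 36 36 36; K' ⊕ opad = ad fc 5c 5c 5c.
Inner hash: even-index sum = 456 mod 256 = 200; odd-index sum = 384 mod 256 = 128 → c8 80.
Outer hash (recomputed tag): even-index sum = 485 mod 256 = 229; odd-index sum = 544 mod 256 = 32 → e5 20.
Recomputed tag = e520; claimed = e520 → match.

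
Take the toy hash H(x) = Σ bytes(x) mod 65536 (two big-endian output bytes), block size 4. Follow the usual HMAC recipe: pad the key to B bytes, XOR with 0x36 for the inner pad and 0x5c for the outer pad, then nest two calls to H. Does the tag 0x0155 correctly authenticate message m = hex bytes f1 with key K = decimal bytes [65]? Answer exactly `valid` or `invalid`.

Key decimal bytes [65] = 41 is 1 byte ≤ B = 4; zero-pad to 4 bytes: K' = 41 00 00 00.
K' ⊕ ipad = 77 36 36 36; K' ⊕ opad = 1d 5c 5c 5c.
Inner hash: sum = 119+54+54+54+241 = 522 → 02 0a.
Outer hash (recomputed tag): sum = 29+92+92+92+2+10 = 317 → 01 3d.
Recomputed tag = 013d; claimed = 0155 → mismatch.

invalid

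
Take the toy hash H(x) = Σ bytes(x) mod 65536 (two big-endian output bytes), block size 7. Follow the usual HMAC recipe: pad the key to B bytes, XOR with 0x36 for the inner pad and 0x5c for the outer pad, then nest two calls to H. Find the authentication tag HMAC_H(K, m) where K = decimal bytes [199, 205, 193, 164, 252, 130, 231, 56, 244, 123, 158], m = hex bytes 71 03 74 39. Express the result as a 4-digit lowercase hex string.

041d

Key decimal bytes [199, 205, 193, 164, 252, 130, 231, 56, 244, 123, 158] = c7 cd c1 a4 fc 82 e7 38 f4 7b 9e is 11 bytes > B = 7, so hash it first: H(key) = 07 a3, then zero-pad to 7 bytes: K' = 07 a3 00 00 00 00 00.
K' ⊕ ipad = 31 95 36 36 36 36 36.  K' ⊕ opad = 5b ff 5c 5c 5c 5c 5c.
Inner input = (K'⊕ipad) ∥ m = 31 95 36 36 36 36 36 ∥ 71 03 74 39.
Inner hash: sum = 49+149+54+54+54+54+54+113+3+116+57 = 757 → 02 f5.
Outer input = (K'⊕opad) ∥ inner = 5b ff 5c 5c 5c 5c 5c ∥ 02 f5.
Outer hash (tag): sum = 91+255+92+92+92+92+92+2+245 = 1053 → 04 1d.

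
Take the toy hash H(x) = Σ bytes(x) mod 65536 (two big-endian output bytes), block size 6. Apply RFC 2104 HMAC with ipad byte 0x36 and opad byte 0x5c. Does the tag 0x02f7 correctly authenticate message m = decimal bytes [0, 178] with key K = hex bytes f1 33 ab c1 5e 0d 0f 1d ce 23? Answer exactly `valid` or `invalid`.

Key hex bytes f1 33 ab c1 5e 0d 0f 1d ce 23 is 10 bytes > B = 6, so hash it first: H(key) = 04 18, then zero-pad to 6 bytes: K' = 04 18 00 00 00 00.
K' ⊕ ipad = 32 2e 36 36 36 36; K' ⊕ opad = 58 44 5c 5c 5c 5c.
Inner hash: sum = 50+46+54+54+54+54+0+178 = 490 → 01 ea.
Outer hash (recomputed tag): sum = 88+68+92+92+92+92+1+234 = 759 → 02 f7.
Recomputed tag = 02f7; claimed = 02f7 → match.

valid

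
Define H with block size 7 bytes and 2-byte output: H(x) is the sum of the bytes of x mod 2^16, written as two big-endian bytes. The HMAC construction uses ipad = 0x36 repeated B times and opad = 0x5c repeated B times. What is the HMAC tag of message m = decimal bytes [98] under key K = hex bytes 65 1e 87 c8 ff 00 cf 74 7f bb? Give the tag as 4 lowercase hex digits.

0254

Key hex bytes 65 1e 87 c8 ff 00 cf 74 7f bb is 10 bytes > B = 7, so hash it first: H(key) = 05 4e, then zero-pad to 7 bytes: K' = 05 4e 00 00 00 00 00.
K' ⊕ ipad = 33 78 36 36 36 36 36.  K' ⊕ opad = 59 12 5c 5c 5c 5c 5c.
Inner input = (K'⊕ipad) ∥ m = 33 78 36 36 36 36 36 ∥ 62.
Inner hash: sum = 51+120+54+54+54+54+54+98 = 539 → 02 1b.
Outer input = (K'⊕opad) ∥ inner = 59 12 5c 5c 5c 5c 5c ∥ 02 1b.
Outer hash (tag): sum = 89+18+92+92+92+92+92+2+27 = 596 → 02 54.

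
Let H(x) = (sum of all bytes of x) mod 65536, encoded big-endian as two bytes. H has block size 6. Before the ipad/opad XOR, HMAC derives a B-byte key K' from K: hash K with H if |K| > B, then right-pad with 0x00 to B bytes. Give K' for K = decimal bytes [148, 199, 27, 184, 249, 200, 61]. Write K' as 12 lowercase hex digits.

042c00000000

|K| = 7 > B = 6, so first hash the key.
H(K): sum = 148+199+27+184+249+200+61 = 1068 → 04 2c.
Zero-pad H(K) = 04 2c to 6 bytes: K' = 04 2c 00 00 00 00.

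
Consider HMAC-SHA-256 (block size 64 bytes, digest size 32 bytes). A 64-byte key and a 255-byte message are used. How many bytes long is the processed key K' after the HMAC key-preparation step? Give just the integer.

Key is 64 ≤ 64 bytes, zero-padded: |K'| = 64.

64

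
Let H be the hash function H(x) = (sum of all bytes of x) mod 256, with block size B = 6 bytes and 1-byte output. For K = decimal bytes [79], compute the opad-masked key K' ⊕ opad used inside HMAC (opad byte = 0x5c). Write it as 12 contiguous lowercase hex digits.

135c5c5c5c5c

Key decimal bytes [79] = 4f is 1 byte ≤ B = 6; zero-pad to 6 bytes: K' = 4f 00 00 00 00 00.
XOR each byte with 0x5c: 4f⊕5c=13, 00⊕5c=5c, 00⊕5c=5c, 00⊕5c=5c, 00⊕5c=5c, 00⊕5c=5c.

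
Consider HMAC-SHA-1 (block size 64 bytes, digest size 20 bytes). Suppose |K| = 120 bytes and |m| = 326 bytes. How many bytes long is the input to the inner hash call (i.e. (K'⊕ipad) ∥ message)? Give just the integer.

390

Key is 120 > 64 bytes, so it is hashed to 20 bytes then zero-padded to 64: |K'| = 64.
Inner input = (K'⊕ipad) ∥ m → 64 + 326 = 390 bytes.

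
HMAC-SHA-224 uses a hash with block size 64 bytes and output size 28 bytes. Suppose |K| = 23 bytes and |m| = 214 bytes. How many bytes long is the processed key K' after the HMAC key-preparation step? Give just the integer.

Key is 23 ≤ 64 bytes, zero-padded: |K'| = 64.

64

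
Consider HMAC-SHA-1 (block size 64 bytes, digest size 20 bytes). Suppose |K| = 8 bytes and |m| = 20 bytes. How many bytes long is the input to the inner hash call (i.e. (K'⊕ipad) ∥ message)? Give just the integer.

84

Key is 8 ≤ 64 bytes, zero-padded: |K'| = 64.
Inner input = (K'⊕ipad) ∥ m → 64 + 20 = 84 bytes.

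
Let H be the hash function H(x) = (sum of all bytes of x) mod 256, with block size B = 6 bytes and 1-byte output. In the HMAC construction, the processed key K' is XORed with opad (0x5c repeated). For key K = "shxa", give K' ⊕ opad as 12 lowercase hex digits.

Key "shxa" = 73 68 78 61 is 4 bytes ≤ B = 6; zero-pad to 6 bytes: K' = 73 68 78 61 00 00.
XOR each byte with 0x5c: 73⊕5c=2f, 68⊕5c=34, 78⊕5c=24, 61⊕5c=3d, 00⊕5c=5c, 00⊕5c=5c.

2f34243d5c5c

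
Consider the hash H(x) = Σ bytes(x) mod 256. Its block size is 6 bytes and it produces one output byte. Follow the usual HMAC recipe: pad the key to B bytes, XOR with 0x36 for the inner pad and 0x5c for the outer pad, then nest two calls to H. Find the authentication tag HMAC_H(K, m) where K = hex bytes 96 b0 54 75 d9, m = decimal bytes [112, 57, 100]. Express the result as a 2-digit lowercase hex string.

c5

Key hex bytes 96 b0 54 75 d9 is 5 bytes ≤ B = 6; zero-pad to 6 bytes: K' = 96 b0 54 75 d9 00.
K' ⊕ ipad = a0 86 62 43 ef 36.  K' ⊕ opad = ca ec 08 29 85 5c.
Inner input = (K'⊕ipad) ∥ m = a0 86 62 43 ef 36 ∥ 70 39 64.
Inner hash: sum = 160+134+98+67+239+54+112+57+100 = 1021; mod 256 = 253 → fd.
Outer input = (K'⊕opad) ∥ inner = ca ec 08 29 85 5c ∥ fd.
Outer hash (tag): sum = 202+236+8+41+133+92+253 = 965; mod 256 = 197 → c5.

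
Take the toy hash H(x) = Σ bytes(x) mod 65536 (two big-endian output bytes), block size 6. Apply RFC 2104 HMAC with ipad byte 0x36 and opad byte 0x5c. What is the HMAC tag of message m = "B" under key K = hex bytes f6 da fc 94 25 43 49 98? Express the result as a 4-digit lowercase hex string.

03a9

Key hex bytes f6 da fc 94 25 43 49 98 is 8 bytes > B = 6, so hash it first: H(key) = 04 a9, then zero-pad to 6 bytes: K' = 04 a9 00 00 00 00.
K' ⊕ ipad = 32 9f 36 36 36 36.  K' ⊕ opad = 58 f5 5c 5c 5c 5c.
Inner input = (K'⊕ipad) ∥ m = 32 9f 36 36 36 36 ∥ 42.
Inner hash: sum = 50+159+54+54+54+54+66 = 491 → 01 eb.
Outer input = (K'⊕opad) ∥ inner = 58 f5 5c 5c 5c 5c ∥ 01 eb.
Outer hash (tag): sum = 88+245+92+92+92+92+1+235 = 937 → 03 a9.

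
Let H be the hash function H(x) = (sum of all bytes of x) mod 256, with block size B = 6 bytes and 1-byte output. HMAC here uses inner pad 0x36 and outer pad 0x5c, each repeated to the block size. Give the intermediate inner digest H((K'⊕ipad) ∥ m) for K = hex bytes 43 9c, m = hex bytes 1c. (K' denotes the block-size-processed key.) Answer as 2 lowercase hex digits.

Key hex bytes 43 9c is 2 bytes ≤ B = 6; zero-pad to 6 bytes: K' = 43 9c 00 00 00 00.
K' ⊕ ipad = 75 aa 36 36 36 36.
Inner input = 75 aa 36 36 36 36 ∥ 1c.
Inner hash: sum = 117+170+54+54+54+54+28 = 531; mod 256 = 19 → 13.

13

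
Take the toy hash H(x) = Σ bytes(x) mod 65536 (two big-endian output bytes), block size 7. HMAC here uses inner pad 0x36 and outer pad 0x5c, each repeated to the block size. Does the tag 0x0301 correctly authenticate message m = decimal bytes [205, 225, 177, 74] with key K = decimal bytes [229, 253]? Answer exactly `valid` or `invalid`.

invalid

Key decimal bytes [229, 253] = e5 fd is 2 bytes ≤ B = 7; zero-pad to 7 bytes: K' = e5 fd 00 00 00 00 00.
K' ⊕ ipad = d3 cb 36 36 36 36 36; K' ⊕ opad = b9 a1 5c 5c 5c 5c 5c.
Inner hash: sum = 211+203+54+54+54+54+54+205+225+177+74 = 1365 → 05 55.
Outer hash (recomputed tag): sum = 185+161+92+92+92+92+92+5+85 = 896 → 03 80.
Recomputed tag = 0380; claimed = 0301 → mismatch.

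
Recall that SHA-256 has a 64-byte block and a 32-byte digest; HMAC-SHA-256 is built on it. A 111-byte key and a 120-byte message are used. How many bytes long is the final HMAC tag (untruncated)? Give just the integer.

32

The tag is one SHA-256 digest: 32 bytes.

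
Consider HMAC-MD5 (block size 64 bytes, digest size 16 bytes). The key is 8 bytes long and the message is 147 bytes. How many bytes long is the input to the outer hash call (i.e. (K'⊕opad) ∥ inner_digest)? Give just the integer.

Key is 8 ≤ 64 bytes, zero-padded: |K'| = 64.
Outer input = (K'⊕opad) ∥ H(inner) → 64 + 16 = 80 bytes.

80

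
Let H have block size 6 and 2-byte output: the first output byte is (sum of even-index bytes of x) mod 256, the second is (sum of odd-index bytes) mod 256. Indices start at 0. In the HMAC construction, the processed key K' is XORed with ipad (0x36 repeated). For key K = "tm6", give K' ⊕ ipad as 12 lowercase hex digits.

425b00363636

Key "tm6" = 74 6d 36 is 3 bytes ≤ B = 6; zero-pad to 6 bytes: K' = 74 6d 36 00 00 00.
XOR each byte with 0x36: 74⊕36=42, 6d⊕36=5b, 36⊕36=00, 00⊕36=36, 00⊕36=36, 00⊕36=36.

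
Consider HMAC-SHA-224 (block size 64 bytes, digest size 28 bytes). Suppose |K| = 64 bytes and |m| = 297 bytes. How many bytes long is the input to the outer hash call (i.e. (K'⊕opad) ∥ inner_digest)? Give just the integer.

92

Key is 64 ≤ 64 bytes, zero-padded: |K'| = 64.
Outer input = (K'⊕opad) ∥ H(inner) → 64 + 28 = 92 bytes.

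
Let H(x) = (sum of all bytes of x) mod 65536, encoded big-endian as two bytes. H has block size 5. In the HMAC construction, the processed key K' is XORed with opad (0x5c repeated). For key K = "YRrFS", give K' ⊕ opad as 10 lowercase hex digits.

Key "YRrFS" = 59 52 72 46 53 is exactly B = 5 bytes: K' = 59 52 72 46 53.
XOR each byte with 0x5c: 59⊕5c=05, 52⊕5c=0e, 72⊕5c=2e, 46⊕5c=1a, 53⊕5c=0f.

050e2e1a0f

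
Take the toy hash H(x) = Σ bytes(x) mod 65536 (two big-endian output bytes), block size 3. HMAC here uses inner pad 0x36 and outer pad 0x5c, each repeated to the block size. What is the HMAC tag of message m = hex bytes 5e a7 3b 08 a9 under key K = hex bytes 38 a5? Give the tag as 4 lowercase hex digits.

0283

Key hex bytes 38 a5 is 2 bytes ≤ B = 3; zero-pad to 3 bytes: K' = 38 a5 00.
K' ⊕ ipad = 0e 93 36.  K' ⊕ opad = 64 f9 5c.
Inner input = (K'⊕ipad) ∥ m = 0e 93 36 ∥ 5e a7 3b 08 a9.
Inner hash: sum = 14+147+54+94+167+59+8+169 = 712 → 02 c8.
Outer input = (K'⊕opad) ∥ inner = 64 f9 5c ∥ 02 c8.
Outer hash (tag): sum = 100+249+92+2+200 = 643 → 02 83.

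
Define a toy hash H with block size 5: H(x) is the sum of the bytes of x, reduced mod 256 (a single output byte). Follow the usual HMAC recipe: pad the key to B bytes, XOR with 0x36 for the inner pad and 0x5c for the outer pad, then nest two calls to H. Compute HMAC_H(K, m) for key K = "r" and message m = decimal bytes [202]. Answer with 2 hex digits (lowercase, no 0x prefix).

84

Key "r" = 72 is 1 byte ≤ B = 5; zero-pad to 5 bytes: K' = 72 00 00 00 00.
K' ⊕ ipad = 44 36 36 36 36.  K' ⊕ opad = 2e 5c 5c 5c 5c.
Inner input = (K'⊕ipad) ∥ m = 44 36 36 36 36 ∥ ca.
Inner hash: sum = 68+54+54+54+54+202 = 486; mod 256 = 230 → e6.
Outer input = (K'⊕opad) ∥ inner = 2e 5c 5c 5c 5c ∥ e6.
Outer hash (tag): sum = 46+92+92+92+92+230 = 644; mod 256 = 132 → 84.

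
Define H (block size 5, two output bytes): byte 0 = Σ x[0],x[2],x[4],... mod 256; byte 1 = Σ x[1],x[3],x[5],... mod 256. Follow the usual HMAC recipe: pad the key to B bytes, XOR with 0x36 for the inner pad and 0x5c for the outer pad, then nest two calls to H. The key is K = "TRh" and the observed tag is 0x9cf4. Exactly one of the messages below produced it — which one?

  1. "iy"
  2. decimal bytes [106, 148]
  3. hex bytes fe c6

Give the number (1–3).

Key "TRh" = 54 52 68 is 3 bytes ≤ B = 5; zero-pad to 5 bytes: K' = 54 52 68 00 00.
K' ⊕ ipad = 62 64 5e 36 36; K' ⊕ opad = 08 0e 34 5c 5c.
m1: inner = H(62 64 5e 36 36 69 79) = 6f 03; tag = H(08 0e 34 5c 5c 6f 03) = 9bd9
m2: inner = H(62 64 5e 36 36 6a 94) = 8a 04; tag = H(08 0e 34 5c 5c 8a 04) = 9cf4 ← matches
m3: inner = H(62 64 5e 36 36 fe c6) = bc 98; tag = H(08 0e 34 5c 5c bc 98) = 3026

2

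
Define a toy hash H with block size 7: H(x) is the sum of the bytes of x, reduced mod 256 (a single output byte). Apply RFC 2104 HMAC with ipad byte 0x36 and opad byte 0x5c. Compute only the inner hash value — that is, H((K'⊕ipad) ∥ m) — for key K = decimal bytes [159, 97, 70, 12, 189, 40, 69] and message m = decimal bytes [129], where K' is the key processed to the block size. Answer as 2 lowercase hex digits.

47

Key decimal bytes [159, 97, 70, 12, 189, 40, 69] = 9f 61 46 0c bd 28 45 is exactly B = 7 bytes: K' = 9f 61 46 0c bd 28 45.
K' ⊕ ipad = a9 57 70 3a 8b 1e 73.
Inner input = a9 57 70 3a 8b 1e 73 ∥ 81.
Inner hash: sum = 169+87+112+58+139+30+115+129 = 839; mod 256 = 71 → 47.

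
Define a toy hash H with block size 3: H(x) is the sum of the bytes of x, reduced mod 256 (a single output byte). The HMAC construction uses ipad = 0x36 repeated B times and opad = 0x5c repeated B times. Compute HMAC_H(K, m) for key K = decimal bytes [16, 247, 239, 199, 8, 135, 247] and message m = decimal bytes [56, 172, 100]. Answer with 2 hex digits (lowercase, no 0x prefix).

Key decimal bytes [16, 247, 239, 199, 8, 135, 247] = 10 f7 ef c7 08 87 f7 is 7 bytes > B = 3, so hash it first: H(key) = 43, then zero-pad to 3 bytes: K' = 43 00 00.
K' ⊕ ipad = 75 36 36.  K' ⊕ opad = 1f 5c 5c.
Inner input = (K'⊕ipad) ∥ m = 75 36 36 ∥ 38 ac 64.
Inner hash: sum = 117+54+54+56+172+100 = 553; mod 256 = 41 → 29.
Outer input = (K'⊕opad) ∥ inner = 1f 5c 5c ∥ 29.
Outer hash (tag): sum = 31+92+92+41 = 256; mod 256 = 0 → 00.

00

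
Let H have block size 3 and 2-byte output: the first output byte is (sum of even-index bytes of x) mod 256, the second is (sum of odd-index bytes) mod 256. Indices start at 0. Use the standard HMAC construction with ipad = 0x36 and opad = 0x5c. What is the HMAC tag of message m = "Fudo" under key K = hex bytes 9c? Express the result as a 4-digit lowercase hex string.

fc20

Key hex bytes 9c is 1 byte ≤ B = 3; zero-pad to 3 bytes: K' = 9c 00 00.
K' ⊕ ipad = aa 36 36.  K' ⊕ opad = c0 5c 5c.
Inner input = (K'⊕ipad) ∥ m = aa 36 36 ∥ 46 75 64 6f.
Inner hash: even-index sum = 452 mod 256 = 196; odd-index sum = 224 mod 256 = 224 → c4 e0.
Outer input = (K'⊕opad) ∥ inner = c0 5c 5c ∥ c4 e0.
Outer hash (tag): even-index sum = 508 mod 256 = 252; odd-index sum = 288 mod 256 = 32 → fc 20.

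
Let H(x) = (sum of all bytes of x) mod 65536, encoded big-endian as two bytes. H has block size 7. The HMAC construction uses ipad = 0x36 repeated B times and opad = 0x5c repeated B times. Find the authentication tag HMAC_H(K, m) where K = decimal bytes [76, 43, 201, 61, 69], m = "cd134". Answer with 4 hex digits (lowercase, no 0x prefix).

Key decimal bytes [76, 43, 201, 61, 69] = 4c 2b c9 3d 45 is 5 bytes ≤ B = 7; zero-pad to 7 bytes: K' = 4c 2b c9 3d 45 00 00.
K' ⊕ ipad = 7a 1d ff 0b 73 36 36.  K' ⊕ opad = 10 77 95 61 19 5c 5c.
Inner input = (K'⊕ipad) ∥ m = 7a 1d ff 0b 73 36 36 ∥ 63 64 31 33 34.
Inner hash: sum = 122+29+255+11+115+54+54+99+100+49+51+52 = 991 → 03 df.
Outer input = (K'⊕opad) ∥ inner = 10 77 95 61 19 5c 5c ∥ 03 df.
Outer hash (tag): sum = 16+119+149+97+25+92+92+3+223 = 816 → 03 30.

0330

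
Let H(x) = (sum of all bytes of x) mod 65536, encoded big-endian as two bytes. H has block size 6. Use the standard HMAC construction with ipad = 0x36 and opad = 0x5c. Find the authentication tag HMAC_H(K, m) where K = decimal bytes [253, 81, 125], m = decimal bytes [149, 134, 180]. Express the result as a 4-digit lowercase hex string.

02d4

Key decimal bytes [253, 81, 125] = fd 51 7d is 3 bytes ≤ B = 6; zero-pad to 6 bytes: K' = fd 51 7d 00 00 00.
K' ⊕ ipad = cb 67 4b 36 36 36.  K' ⊕ opad = a1 0d 21 5c 5c 5c.
Inner input = (K'⊕ipad) ∥ m = cb 67 4b 36 36 36 ∥ 95 86 b4.
Inner hash: sum = 203+103+75+54+54+54+149+134+180 = 1006 → 03 ee.
Outer input = (K'⊕opad) ∥ inner = a1 0d 21 5c 5c 5c ∥ 03 ee.
Outer hash (tag): sum = 161+13+33+92+92+92+3+238 = 724 → 02 d4.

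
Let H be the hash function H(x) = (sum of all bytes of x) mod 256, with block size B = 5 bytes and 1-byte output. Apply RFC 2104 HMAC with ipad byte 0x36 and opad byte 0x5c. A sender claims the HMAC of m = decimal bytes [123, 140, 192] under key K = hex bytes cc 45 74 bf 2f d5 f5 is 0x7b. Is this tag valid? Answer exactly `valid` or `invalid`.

Key hex bytes cc 45 74 bf 2f d5 f5 is 7 bytes > B = 5, so hash it first: H(key) = 3d, then zero-pad to 5 bytes: K' = 3d 00 00 00 00.
K' ⊕ ipad = 0b 36 36 36 36; K' ⊕ opad = 61 5c 5c 5c 5c.
Inner hash: sum = 11+54+54+54+54+123+140+192 = 682; mod 256 = 170 → aa.
Outer hash (recomputed tag): sum = 97+92+92+92+92+170 = 635; mod 256 = 123 → 7b.
Recomputed tag = 7b; claimed = 7b → match.

valid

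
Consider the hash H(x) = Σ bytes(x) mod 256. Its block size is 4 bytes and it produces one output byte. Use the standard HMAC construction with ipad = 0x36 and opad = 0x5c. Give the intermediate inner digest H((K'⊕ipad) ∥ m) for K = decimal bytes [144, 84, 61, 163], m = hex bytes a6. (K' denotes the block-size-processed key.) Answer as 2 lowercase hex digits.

4e

Key decimal bytes [144, 84, 61, 163] = 90 54 3d a3 is exactly B = 4 bytes: K' = 90 54 3d a3.
K' ⊕ ipad = a6 62 0b 95.
Inner input = a6 62 0b 95 ∥ a6.
Inner hash: sum = 166+98+11+149+166 = 590; mod 256 = 78 → 4e.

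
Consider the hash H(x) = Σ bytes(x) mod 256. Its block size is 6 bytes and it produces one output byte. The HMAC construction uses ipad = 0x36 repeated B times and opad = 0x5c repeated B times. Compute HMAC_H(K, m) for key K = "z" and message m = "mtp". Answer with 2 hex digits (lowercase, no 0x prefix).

9d

Key "z" = 7a is 1 byte ≤ B = 6; zero-pad to 6 bytes: K' = 7a 00 00 00 00 00.
K' ⊕ ipad = 4c 36 36 36 36 36.  K' ⊕ opad = 26 5c 5c 5c 5c 5c.
Inner input = (K'⊕ipad) ∥ m = 4c 36 36 36 36 36 ∥ 6d 74 70.
Inner hash: sum = 76+54+54+54+54+54+109+116+112 = 683; mod 256 = 171 → ab.
Outer input = (K'⊕opad) ∥ inner = 26 5c 5c 5c 5c 5c ∥ ab.
Outer hash (tag): sum = 38+92+92+92+92+92+171 = 669; mod 256 = 157 → 9d.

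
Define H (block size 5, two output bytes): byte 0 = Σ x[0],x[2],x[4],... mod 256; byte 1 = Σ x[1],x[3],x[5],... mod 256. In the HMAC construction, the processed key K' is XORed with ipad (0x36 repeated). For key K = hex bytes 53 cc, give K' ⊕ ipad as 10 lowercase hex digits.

65fa363636

Key hex bytes 53 cc is 2 bytes ≤ B = 5; zero-pad to 5 bytes: K' = 53 cc 00 00 00.
XOR each byte with 0x36: 53⊕36=65, cc⊕36=fa, 00⊕36=36, 00⊕36=36, 00⊕36=36.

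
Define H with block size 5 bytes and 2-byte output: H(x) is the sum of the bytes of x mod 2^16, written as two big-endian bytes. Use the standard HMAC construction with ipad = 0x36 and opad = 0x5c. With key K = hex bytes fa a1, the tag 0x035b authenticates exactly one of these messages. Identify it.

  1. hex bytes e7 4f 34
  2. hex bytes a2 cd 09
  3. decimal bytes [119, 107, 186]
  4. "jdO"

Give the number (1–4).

3

Key hex bytes fa a1 is 2 bytes ≤ B = 5; zero-pad to 5 bytes: K' = fa a1 00 00 00.
K' ⊕ ipad = cc 97 36 36 36; K' ⊕ opad = a6 fd 5c 5c 5c.
m1: inner = H(cc 97 36 36 36 e7 4f 34) = 03 6f; tag = H(a6 fd 5c 5c 5c 03 6f) = 0329
m2: inner = H(cc 97 36 36 36 a2 cd 09) = 03 7d; tag = H(a6 fd 5c 5c 5c 03 7d) = 0337
m3: inner = H(cc 97 36 36 36 77 6b ba) = 03 a1; tag = H(a6 fd 5c 5c 5c 03 a1) = 035b ← matches
m4: inner = H(cc 97 36 36 36 6a 64 4f) = 03 22; tag = H(a6 fd 5c 5c 5c 03 22) = 02dc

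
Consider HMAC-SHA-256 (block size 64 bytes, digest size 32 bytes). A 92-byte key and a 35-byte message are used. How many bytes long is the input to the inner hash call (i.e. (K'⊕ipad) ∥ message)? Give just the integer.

99

Key is 92 > 64 bytes, so it is hashed to 32 bytes then zero-padded to 64: |K'| = 64.
Inner input = (K'⊕ipad) ∥ m → 64 + 35 = 99 bytes.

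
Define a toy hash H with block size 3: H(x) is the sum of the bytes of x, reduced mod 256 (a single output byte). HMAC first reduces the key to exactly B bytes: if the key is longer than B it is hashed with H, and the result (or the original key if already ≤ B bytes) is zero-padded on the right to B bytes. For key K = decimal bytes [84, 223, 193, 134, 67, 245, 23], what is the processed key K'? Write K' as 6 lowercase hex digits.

c90000

|K| = 7 > B = 3, so first hash the key.
H(K): sum = 84+223+193+134+67+245+23 = 969; mod 256 = 201 → c9.
Zero-pad H(K) = c9 to 3 bytes: K' = c9 00 00.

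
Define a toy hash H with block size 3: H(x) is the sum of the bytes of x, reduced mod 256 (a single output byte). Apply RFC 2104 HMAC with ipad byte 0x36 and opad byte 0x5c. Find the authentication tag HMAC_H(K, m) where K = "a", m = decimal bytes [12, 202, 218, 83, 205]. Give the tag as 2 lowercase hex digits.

Key "a" = 61 is 1 byte ≤ B = 3; zero-pad to 3 bytes: K' = 61 00 00.
K' ⊕ ipad = 57 36 36.  K' ⊕ opad = 3d 5c 5c.
Inner input = (K'⊕ipad) ∥ m = 57 36 36 ∥ 0c ca da 53 cd.
Inner hash: sum = 87+54+54+12+202+218+83+205 = 915; mod 256 = 147 → 93.
Outer input = (K'⊕opad) ∥ inner = 3d 5c 5c ∥ 93.
Outer hash (tag): sum = 61+92+92+147 = 392; mod 256 = 136 → 88.

88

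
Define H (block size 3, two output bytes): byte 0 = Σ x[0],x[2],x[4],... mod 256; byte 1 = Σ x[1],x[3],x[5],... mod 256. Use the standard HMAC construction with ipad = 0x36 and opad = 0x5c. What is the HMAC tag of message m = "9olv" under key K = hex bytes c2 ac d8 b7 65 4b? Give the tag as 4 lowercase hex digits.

3cd6

Key hex bytes c2 ac d8 b7 65 4b is 6 bytes > B = 3, so hash it first: H(key) = ff ae, then zero-pad to 3 bytes: K' = ff ae 00.
K' ⊕ ipad = c9 98 36.  K' ⊕ opad = a3 f2 5c.
Inner input = (K'⊕ipad) ∥ m = c9 98 36 ∥ 39 6f 6c 76.
Inner hash: even-index sum = 484 mod 256 = 228; odd-index sum = 317 mod 256 = 61 → e4 3d.
Outer input = (K'⊕opad) ∥ inner = a3 f2 5c ∥ e4 3d.
Outer hash (tag): even-index sum = 316 mod 256 = 60; odd-index sum = 470 mod 256 = 214 → 3c d6.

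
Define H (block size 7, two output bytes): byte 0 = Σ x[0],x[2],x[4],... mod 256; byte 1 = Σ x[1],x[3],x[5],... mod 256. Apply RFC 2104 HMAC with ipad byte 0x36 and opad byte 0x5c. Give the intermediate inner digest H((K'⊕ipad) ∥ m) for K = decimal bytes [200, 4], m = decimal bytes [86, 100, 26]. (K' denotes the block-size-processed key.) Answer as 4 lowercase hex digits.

Key decimal bytes [200, 4] = c8 04 is 2 bytes ≤ B = 7; zero-pad to 7 bytes: K' = c8 04 00 00 00 00 00.
K' ⊕ ipad = fe 32 36 36 36 36 36.
Inner input = fe 32 36 36 36 36 36 ∥ 56 64 1a.
Inner hash: even-index sum = 516 mod 256 = 4; odd-index sum = 270 mod 256 = 14 → 04 0e.

040e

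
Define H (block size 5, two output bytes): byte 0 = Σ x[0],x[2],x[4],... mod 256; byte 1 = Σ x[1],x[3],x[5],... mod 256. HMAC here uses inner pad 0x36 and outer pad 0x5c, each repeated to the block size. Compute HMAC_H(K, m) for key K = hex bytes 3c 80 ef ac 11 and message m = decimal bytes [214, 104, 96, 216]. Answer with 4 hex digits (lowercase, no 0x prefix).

Key hex bytes 3c 80 ef ac 11 is exactly B = 5 bytes: K' = 3c 80 ef ac 11.
K' ⊕ ipad = 0a b6 d9 9a 27.  K' ⊕ opad = 60 dc b3 f0 4d.
Inner input = (K'⊕ipad) ∥ m = 0a b6 d9 9a 27 ∥ d6 68 60 d8.
Inner hash: even-index sum = 586 mod 256 = 74; odd-index sum = 646 mod 256 = 134 → 4a 86.
Outer input = (K'⊕opad) ∥ inner = 60 dc b3 f0 4d ∥ 4a 86.
Outer hash (tag): even-index sum = 486 mod 256 = 230; odd-index sum = 534 mod 256 = 22 → e6 16.

e616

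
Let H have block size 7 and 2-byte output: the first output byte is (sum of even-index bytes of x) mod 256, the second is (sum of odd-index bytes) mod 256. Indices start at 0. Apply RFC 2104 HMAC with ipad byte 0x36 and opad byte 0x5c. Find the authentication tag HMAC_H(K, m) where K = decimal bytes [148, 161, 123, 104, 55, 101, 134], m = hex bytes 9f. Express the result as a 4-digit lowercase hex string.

1b0a

Key decimal bytes [148, 161, 123, 104, 55, 101, 134] = 94 a1 7b 68 37 65 86 is exactly B = 7 bytes: K' = 94 a1 7b 68 37 65 86.
K' ⊕ ipad = a2 97 4d 5e 01 53 b0.  K' ⊕ opad = c8 fd 27 34 6b 39 da.
Inner input = (K'⊕ipad) ∥ m = a2 97 4d 5e 01 53 b0 ∥ 9f.
Inner hash: even-index sum = 416 mod 256 = 160; odd-index sum = 487 mod 256 = 231 → a0 e7.
Outer input = (K'⊕opad) ∥ inner = c8 fd 27 34 6b 39 da ∥ a0 e7.
Outer hash (tag): even-index sum = 795 mod 256 = 27; odd-index sum = 522 mod 256 = 10 → 1b 0a.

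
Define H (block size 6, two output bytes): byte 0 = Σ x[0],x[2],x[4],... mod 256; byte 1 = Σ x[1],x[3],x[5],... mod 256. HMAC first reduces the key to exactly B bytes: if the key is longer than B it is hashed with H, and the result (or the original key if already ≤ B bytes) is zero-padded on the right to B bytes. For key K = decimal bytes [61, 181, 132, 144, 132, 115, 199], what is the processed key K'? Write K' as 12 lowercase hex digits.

0cb800000000

|K| = 7 > B = 6, so first hash the key.
H(K): even-index sum = 524 mod 256 = 12; odd-index sum = 440 mod 256 = 184 → 0c b8.
Zero-pad H(K) = 0c b8 to 6 bytes: K' = 0c b8 00 00 00 00.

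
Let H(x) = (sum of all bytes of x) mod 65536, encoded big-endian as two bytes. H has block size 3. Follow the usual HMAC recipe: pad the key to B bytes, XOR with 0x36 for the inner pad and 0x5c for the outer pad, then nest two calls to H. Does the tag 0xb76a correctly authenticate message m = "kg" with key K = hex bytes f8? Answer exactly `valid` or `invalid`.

invalid

Key hex bytes f8 is 1 byte ≤ B = 3; zero-pad to 3 bytes: K' = f8 00 00.
K' ⊕ ipad = ce 36 36; K' ⊕ opad = a4 5c 5c.
Inner hash: sum = 206+54+54+107+103 = 524 → 02 0c.
Outer hash (recomputed tag): sum = 164+92+92+2+12 = 362 → 01 6a.
Recomputed tag = 016a; claimed = b76a → mismatch.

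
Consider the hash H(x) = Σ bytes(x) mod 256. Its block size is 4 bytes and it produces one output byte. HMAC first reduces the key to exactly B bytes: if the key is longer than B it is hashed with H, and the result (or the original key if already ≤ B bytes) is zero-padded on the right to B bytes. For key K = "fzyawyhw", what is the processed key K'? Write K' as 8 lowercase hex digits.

|K| = 8 > B = 4, so first hash the key.
H(K): sum = 102+122+121+97+119+121+104+119 = 905; mod 256 = 137 → 89.
Zero-pad H(K) = 89 to 4 bytes: K' = 89 00 00 00.

89000000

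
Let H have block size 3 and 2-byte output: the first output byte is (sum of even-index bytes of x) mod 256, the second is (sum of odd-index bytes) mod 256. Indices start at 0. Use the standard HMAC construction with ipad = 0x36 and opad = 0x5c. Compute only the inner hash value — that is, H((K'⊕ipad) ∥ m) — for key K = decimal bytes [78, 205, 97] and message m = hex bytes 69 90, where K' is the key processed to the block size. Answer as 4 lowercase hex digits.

5f64

Key decimal bytes [78, 205, 97] = 4e cd 61 is exactly B = 3 bytes: K' = 4e cd 61.
K' ⊕ ipad = 78 fb 57.
Inner input = 78 fb 57 ∥ 69 90.
Inner hash: even-index sum = 351 mod 256 = 95; odd-index sum = 356 mod 256 = 100 → 5f 64.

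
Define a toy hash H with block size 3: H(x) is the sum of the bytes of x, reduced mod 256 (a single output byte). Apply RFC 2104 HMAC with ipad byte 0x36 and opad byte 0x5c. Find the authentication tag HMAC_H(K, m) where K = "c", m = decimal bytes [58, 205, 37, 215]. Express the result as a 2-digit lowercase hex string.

bb

Key "c" = 63 is 1 byte ≤ B = 3; zero-pad to 3 bytes: K' = 63 00 00.
K' ⊕ ipad = 55 36 36.  K' ⊕ opad = 3f 5c 5c.
Inner input = (K'⊕ipad) ∥ m = 55 36 36 ∥ 3a cd 25 d7.
Inner hash: sum = 85+54+54+58+205+37+215 = 708; mod 256 = 196 → c4.
Outer input = (K'⊕opad) ∥ inner = 3f 5c 5c ∥ c4.
Outer hash (tag): sum = 63+92+92+196 = 443; mod 256 = 187 → bb.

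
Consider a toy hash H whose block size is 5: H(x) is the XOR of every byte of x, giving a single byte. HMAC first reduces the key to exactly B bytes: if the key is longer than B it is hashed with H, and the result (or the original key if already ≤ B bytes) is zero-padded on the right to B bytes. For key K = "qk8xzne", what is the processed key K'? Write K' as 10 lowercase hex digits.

2b00000000

|K| = 7 > B = 5, so first hash the key.
H(K): XOR 71⊕6b⊕38⊕78⊕7a⊕6e⊕65 = 2b.
Zero-pad H(K) = 2b to 5 bytes: K' = 2b 00 00 00 00.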